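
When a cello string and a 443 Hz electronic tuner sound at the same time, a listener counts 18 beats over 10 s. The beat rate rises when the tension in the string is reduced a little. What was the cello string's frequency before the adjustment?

441.2 Hz

Beat frequency = 18/10 = 1.8 Hz.
|f − 443| = 1.8, so the cello string was at either 441.2 Hz or 444.8 Hz.
Lower tension means lower frequency; the adjustment lowers the cello string's frequency.
The beat rate rose, so the adjustment moved the cello string further from 443 Hz — it was already below the reference.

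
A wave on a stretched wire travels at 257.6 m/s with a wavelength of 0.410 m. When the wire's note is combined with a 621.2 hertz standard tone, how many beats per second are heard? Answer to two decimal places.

7.09 Hz

Source frequency f = v/λ = 257.6/0.410 = 628.2927 Hz.
f_beat = |628.2927 − 621.2| = 7.09 Hz.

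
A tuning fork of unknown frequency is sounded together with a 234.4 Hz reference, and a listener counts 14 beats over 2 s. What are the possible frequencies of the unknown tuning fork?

227.4 Hz or 241.4 Hz

Beat frequency = 14/2 = 7 Hz.
|f − 234.4| = 7, so f = 234.4 ± 7.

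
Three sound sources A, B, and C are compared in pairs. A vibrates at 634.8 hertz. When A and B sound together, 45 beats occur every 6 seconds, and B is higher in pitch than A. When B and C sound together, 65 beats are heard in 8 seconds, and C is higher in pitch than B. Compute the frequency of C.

A–B: Beat frequency = 45/6 = 7.5 Hz.
B is above A, so f_B = 634.8 + 7.5 = 642.3 Hz.
B–C: Beat frequency = 65/8 = 8.125 Hz.
C is above B, so f_C = 642.3 + 8.125 = 650.425 Hz.

650.425 Hz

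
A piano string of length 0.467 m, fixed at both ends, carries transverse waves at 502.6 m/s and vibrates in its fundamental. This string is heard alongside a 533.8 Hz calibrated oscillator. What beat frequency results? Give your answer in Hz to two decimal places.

4.32 Hz

For a string fixed at both ends, f_n = n·v/(2L) = 1·502.6/(2·0.467) = 538.1156 Hz.
f_beat = |538.1156 − 533.8| = 4.32 Hz.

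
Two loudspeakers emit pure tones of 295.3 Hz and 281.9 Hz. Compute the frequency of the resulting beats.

Beats arise from superposition of two nearby frequencies; the beat rate is |f₁ − f₂|.
|295.3 − 281.9| = 13.4 Hz.

13.4 Hz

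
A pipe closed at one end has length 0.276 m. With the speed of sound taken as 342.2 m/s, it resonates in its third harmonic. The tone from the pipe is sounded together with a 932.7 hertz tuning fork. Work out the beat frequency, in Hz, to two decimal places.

2.81 Hz

Closed pipe (odd harmonics): f_n = n·v/(4L) = 3·342.2/(4·0.276) = 929.8913 Hz.
f_beat = |929.8913 − 932.7| = 2.81 Hz.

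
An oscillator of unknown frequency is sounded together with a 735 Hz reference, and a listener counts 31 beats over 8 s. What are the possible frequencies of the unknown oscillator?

Beat frequency = 31/8 = 3.875 Hz.
|f − 735| = 3.875, so f = 735 ± 3.875.

731.125 Hz or 738.875 Hz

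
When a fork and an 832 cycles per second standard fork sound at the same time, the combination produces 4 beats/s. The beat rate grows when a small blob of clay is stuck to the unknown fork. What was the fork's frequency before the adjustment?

|f − 832| = 4, so the fork was at either 828 Hz or 836 Hz.
Adding mass to a fork lowers its frequency; the adjustment lowers the fork's frequency.
The beat rate rose, so the adjustment moved the fork further from 832 Hz — it was already below the reference.

828 Hz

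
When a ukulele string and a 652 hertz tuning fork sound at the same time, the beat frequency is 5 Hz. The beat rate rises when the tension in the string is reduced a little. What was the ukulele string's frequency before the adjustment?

647 Hz

|f − 652| = 5, so the ukulele string was at either 647 Hz or 657 Hz.
Lower tension means lower frequency; the adjustment lowers the ukulele string's frequency.
The beat rate rose, so the adjustment moved the ukulele string further from 652 Hz — it was already below the reference.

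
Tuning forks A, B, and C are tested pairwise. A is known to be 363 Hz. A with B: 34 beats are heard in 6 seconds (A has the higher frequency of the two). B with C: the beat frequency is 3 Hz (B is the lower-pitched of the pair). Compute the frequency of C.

360.3333 Hz

A–B: Beat frequency = 34/6 = 5.6667 Hz.
B is below A, so f_B = 363 − 5.6667 = 357.3333 Hz.
C is above B, so f_C = 357.3333 + 3 = 360.3333 Hz.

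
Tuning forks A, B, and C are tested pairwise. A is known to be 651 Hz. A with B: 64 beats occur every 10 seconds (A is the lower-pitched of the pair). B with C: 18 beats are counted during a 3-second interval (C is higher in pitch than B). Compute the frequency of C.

663.4 Hz

A–B: Beat frequency = 64/10 = 6.4 Hz.
B is above A, so f_B = 651 + 6.4 = 657.4 Hz.
B–C: Beat frequency = 18/3 = 6 Hz.
C is above B, so f_C = 657.4 + 6 = 663.4 Hz.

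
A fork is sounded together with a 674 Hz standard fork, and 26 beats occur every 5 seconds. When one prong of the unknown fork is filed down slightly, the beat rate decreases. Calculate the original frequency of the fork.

668.8 Hz

Beat frequency = 26/5 = 5.2 Hz.
|f − 674| = 5.2, so the fork was at either 668.8 Hz or 679.2 Hz.
Filing a prong removes mass and raises the fork's frequency; the adjustment raises the fork's frequency.
The beat rate fell, so the adjustment moved the fork toward 674 Hz — it must have started below the reference.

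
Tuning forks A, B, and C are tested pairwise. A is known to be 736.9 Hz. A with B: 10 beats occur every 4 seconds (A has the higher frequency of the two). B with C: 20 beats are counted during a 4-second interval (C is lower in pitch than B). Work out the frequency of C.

729.4 Hz

A–B: Beat frequency = 10/4 = 2.5 Hz.
B is below A, so f_B = 736.9 − 2.5 = 734.4 Hz.
B–C: Beat frequency = 20/4 = 5 Hz.
C is below B, so f_C = 734.4 − 5 = 729.4 Hz.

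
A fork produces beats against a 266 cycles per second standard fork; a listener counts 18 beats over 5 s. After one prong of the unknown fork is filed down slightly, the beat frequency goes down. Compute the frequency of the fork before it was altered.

262.4 Hz

Beat frequency = 18/5 = 3.6 Hz.
|f − 266| = 3.6, so the fork was at either 262.4 Hz or 269.6 Hz.
Filing a prong removes mass and raises the fork's frequency; the adjustment raises the fork's frequency.
The beat rate fell, so the adjustment moved the fork toward 266 Hz — it must have started below the reference.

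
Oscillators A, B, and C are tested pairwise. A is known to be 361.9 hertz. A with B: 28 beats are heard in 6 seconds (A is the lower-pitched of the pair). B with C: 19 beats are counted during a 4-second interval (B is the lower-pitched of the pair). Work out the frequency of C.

A–B: Beat frequency = 28/6 = 4.6667 Hz.
B is above A, so f_B = 361.9 + 4.6667 = 366.5667 Hz.
B–C: Beat frequency = 19/4 = 4.75 Hz.
C is above B, so f_C = 366.5667 + 4.75 = 371.3167 Hz.

371.3167 Hz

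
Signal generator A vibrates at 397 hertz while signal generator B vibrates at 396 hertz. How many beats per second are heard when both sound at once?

f_beat = |f₁ − f₂|.
|397 − 396| = 1 Hz.

1 Hz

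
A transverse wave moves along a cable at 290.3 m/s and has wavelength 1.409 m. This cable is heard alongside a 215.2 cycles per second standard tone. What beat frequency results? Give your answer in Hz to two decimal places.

Source frequency f = v/λ = 290.3/1.409 = 206.0326 Hz.
f_beat = |206.0326 − 215.2| = 9.17 Hz.

9.17 Hz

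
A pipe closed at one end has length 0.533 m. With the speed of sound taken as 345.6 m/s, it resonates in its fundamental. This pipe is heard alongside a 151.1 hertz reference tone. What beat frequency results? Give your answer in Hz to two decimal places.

Closed pipe (odd harmonics): f_n = n·v/(4L) = 1·345.6/(4·0.533) = 162.1013 Hz.
f_beat = |162.1013 − 151.1| = 11.00 Hz.

11.00 Hz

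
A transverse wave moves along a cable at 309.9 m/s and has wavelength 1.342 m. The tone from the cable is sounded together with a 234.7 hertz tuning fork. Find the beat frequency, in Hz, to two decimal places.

Source frequency f = v/λ = 309.9/1.342 = 230.9240 Hz.
f_beat = |230.9240 − 234.7| = 3.78 Hz.

3.78 Hz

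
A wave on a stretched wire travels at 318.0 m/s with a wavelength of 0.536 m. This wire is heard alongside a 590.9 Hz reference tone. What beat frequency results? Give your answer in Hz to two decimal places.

2.38 Hz

Source frequency f = v/λ = 318.0/0.536 = 593.2836 Hz.
f_beat = |593.2836 − 590.9| = 2.38 Hz.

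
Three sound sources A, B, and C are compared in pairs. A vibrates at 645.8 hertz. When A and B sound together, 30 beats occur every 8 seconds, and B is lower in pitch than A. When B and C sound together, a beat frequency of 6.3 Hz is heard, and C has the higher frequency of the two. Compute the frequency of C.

648.35 Hz

A–B: Beat frequency = 30/8 = 3.75 Hz.
B is below A, so f_B = 645.8 − 3.75 = 642.05 Hz.
C is above B, so f_C = 642.05 + 6.3 = 648.35 Hz.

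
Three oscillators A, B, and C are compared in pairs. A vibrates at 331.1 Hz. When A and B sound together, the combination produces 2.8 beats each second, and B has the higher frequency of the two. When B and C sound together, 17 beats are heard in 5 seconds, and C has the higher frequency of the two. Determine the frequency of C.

B is above A, so f_B = 331.1 + 2.8 = 333.9 Hz.
B–C: Beat frequency = 17/5 = 3.4 Hz.
C is above B, so f_C = 333.9 + 3.4 = 337.3 Hz.

337.3 Hz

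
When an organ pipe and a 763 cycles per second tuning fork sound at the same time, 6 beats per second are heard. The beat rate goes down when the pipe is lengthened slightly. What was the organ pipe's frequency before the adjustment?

769 Hz

|f − 763| = 6, so the organ pipe was at either 757 Hz or 769 Hz.
A longer pipe has a lower fundamental; the adjustment lowers the organ pipe's frequency.
The beat rate fell, so the adjustment moved the organ pipe toward 763 Hz — it must have started above the reference.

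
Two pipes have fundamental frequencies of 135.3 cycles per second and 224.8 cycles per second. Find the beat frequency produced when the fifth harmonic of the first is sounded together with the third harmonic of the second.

Fifth harmonic of the first: 5·135.3 = 676.5 Hz.
Third harmonic of the second: 3·224.8 = 674.4 Hz.
f_beat = |676.5 − 674.4| = 2.1 Hz.

2.1 Hz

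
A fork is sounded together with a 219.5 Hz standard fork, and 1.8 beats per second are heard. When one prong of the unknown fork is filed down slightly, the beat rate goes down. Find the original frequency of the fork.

217.7 Hz

|f − 219.5| = 1.8, so the fork was at either 217.7 Hz or 221.3 Hz.
Filing a prong removes mass and raises the fork's frequency; the adjustment raises the fork's frequency.
The beat rate fell, so the adjustment moved the fork toward 219.5 Hz — it must have started below the reference.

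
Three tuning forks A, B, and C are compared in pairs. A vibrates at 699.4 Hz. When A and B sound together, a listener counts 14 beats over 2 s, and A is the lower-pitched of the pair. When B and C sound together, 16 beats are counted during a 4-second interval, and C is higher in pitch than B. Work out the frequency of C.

710.4 Hz

A–B: Beat frequency = 14/2 = 7 Hz.
B is above A, so f_B = 699.4 + 7 = 706.4 Hz.
B–C: Beat frequency = 16/4 = 4 Hz.
C is above B, so f_C = 706.4 + 4 = 710.4 Hz.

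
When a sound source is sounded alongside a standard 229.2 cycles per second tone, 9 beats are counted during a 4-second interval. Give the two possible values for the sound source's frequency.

226.95 Hz or 231.45 Hz

Beat frequency = 9/4 = 2.25 Hz.
|f − 229.2| = 2.25, so f = 229.2 ± 2.25.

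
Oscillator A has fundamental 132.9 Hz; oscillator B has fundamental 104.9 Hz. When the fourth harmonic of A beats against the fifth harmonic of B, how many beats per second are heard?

7.1 Hz

Fourth harmonic of the first: 4·132.9 = 531.6 Hz.
Fifth harmonic of the second: 5·104.9 = 524.5 Hz.
f_beat = |531.6 − 524.5| = 7.1 Hz.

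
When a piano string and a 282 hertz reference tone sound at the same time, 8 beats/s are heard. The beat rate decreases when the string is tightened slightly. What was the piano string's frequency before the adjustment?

274 Hz

|f − 282| = 8, so the piano string was at either 274 Hz or 290 Hz.
Increasing tension raises a string's frequency; the adjustment raises the piano string's frequency.
The beat rate fell, so the adjustment moved the piano string toward 282 Hz — it must have started below the reference.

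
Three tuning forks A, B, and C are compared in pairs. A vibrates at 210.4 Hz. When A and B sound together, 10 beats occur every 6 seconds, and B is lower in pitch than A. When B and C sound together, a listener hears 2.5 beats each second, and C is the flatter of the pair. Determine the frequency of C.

A–B: Beat frequency = 10/6 = 1.6667 Hz.
B is below A, so f_B = 210.4 − 1.6667 = 208.7333 Hz.
C is below B, so f_C = 208.7333 − 2.5 = 206.2333 Hz.

206.2333 Hz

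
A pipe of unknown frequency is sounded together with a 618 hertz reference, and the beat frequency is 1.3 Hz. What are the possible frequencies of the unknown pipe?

616.7 Hz or 619.3 Hz

|f − 618| = 1.3, so f = 618 ± 1.3.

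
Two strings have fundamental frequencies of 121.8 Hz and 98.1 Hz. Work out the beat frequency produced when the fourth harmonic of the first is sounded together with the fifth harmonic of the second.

3.3 Hz

Fourth harmonic of the first: 4·121.8 = 487.2 Hz.
Fifth harmonic of the second: 5·98.1 = 490.5 Hz.
f_beat = |487.2 − 490.5| = 3.3 Hz.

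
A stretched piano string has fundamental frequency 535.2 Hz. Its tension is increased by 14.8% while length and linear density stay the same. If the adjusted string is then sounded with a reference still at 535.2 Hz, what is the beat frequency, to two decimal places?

38.24 Hz

For a string, f ∝ √T, so the new frequency is 535.2·√1.148 = 573.4388 Hz.
f_beat = |573.4388 − 535.2| = 38.24 Hz.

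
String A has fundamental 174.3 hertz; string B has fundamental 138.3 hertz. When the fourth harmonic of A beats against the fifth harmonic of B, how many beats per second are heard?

Fourth harmonic of the first: 4·174.3 = 697.2 Hz.
Fifth harmonic of the second: 5·138.3 = 691.5 Hz.
f_beat = |697.2 − 691.5| = 5.7 Hz.

5.7 Hz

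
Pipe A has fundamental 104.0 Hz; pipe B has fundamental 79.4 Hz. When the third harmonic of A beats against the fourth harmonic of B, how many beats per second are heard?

5.6 Hz

Third harmonic of the first: 3·104.0 = 312.0 Hz.
Fourth harmonic of the second: 4·79.4 = 317.6 Hz.
f_beat = |312.0 − 317.6| = 5.6 Hz.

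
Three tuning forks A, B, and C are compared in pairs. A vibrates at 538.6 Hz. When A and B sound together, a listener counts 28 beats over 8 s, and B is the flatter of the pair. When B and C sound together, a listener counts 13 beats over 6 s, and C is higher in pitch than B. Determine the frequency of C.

537.2667 Hz

A–B: Beat frequency = 28/8 = 3.5 Hz.
B is below A, so f_B = 538.6 − 3.5 = 535.1 Hz.
B–C: Beat frequency = 13/6 = 2.1667 Hz.
C is above B, so f_C = 535.1 + 2.1667 = 537.2667 Hz.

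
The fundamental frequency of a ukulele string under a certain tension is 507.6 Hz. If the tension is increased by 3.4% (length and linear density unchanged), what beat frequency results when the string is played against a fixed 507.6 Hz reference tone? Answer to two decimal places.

For a string, f ∝ √T, so the new frequency is 507.6·√1.034 = 516.1571 Hz.
f_beat = |516.1571 − 507.6| = 8.56 Hz.

8.56 Hz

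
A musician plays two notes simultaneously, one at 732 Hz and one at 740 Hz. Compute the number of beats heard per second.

f_beat = |f₁ − f₂|.
|732 − 740| = 8 Hz.

8 Hz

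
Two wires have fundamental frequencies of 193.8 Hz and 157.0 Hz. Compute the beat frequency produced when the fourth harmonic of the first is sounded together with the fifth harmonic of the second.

Fourth harmonic of the first: 4·193.8 = 775.2 Hz.
Fifth harmonic of the second: 5·157.0 = 785.0 Hz.
f_beat = |775.2 − 785.0| = 9.8 Hz.

9.8 Hz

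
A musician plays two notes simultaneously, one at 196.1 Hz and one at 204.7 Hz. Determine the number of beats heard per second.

Beats arise from superposition of two nearby frequencies; the beat rate is |f₁ − f₂|.
|196.1 − 204.7| = 8.6 Hz.

8.6 Hz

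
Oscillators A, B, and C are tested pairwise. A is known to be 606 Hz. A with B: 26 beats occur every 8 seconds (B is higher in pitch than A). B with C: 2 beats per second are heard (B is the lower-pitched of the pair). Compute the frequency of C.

A–B: Beat frequency = 26/8 = 3.25 Hz.
B is above A, so f_B = 606 + 3.25 = 609.25 Hz.
C is above B, so f_C = 609.25 + 2 = 611.25 Hz.

611.25 Hz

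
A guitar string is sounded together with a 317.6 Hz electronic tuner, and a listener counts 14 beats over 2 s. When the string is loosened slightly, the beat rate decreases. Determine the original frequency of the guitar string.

Beat frequency = 14/2 = 7 Hz.
|f − 317.6| = 7, so the guitar string was at either 310.6 Hz or 324.6 Hz.
Reducing tension lowers a string's frequency; the adjustment lowers the guitar string's frequency.
The beat rate fell, so the adjustment moved the guitar string toward 317.6 Hz — it must have started above the reference.

324.6 Hz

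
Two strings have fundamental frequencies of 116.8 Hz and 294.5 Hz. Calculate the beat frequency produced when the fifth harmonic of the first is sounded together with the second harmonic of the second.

Fifth harmonic of the first: 5·116.8 = 584.0 Hz.
Second harmonic of the second: 2·294.5 = 589.0 Hz.
f_beat = |584.0 − 589.0| = 5.0 Hz.

5.0 Hz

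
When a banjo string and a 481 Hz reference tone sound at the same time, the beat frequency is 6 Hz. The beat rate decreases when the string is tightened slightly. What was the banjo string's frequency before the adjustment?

475 Hz

|f − 481| = 6, so the banjo string was at either 475 Hz or 487 Hz.
Increasing tension raises a string's frequency; the adjustment raises the banjo string's frequency.
The beat rate fell, so the adjustment moved the banjo string toward 481 Hz — it must have started below the reference.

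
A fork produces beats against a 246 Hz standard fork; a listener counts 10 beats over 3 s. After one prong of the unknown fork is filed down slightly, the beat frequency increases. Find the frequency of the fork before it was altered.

Beat frequency = 10/3 = 3.3333 Hz.
|f − 246| = 3.3333, so the fork was at either 242.6667 Hz or 249.3333 Hz.
Filing a prong removes mass and raises the fork's frequency; the adjustment raises the fork's frequency.
The beat rate rose, so the adjustment moved the fork further from 246 Hz — it was already above the reference.

249.3333 Hz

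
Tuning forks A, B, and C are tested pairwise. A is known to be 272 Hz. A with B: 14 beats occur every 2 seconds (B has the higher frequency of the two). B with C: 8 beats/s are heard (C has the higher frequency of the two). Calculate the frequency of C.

287 Hz

A–B: Beat frequency = 14/2 = 7 Hz.
B is above A, so f_B = 272 + 7 = 279 Hz.
C is above B, so f_C = 279 + 8 = 287 Hz.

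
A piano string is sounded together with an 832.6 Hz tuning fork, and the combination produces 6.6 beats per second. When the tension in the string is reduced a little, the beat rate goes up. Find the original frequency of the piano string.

826 Hz

|f − 832.6| = 6.6, so the piano string was at either 826 Hz or 839.2 Hz.
Lower tension means lower frequency; the adjustment lowers the piano string's frequency.
The beat rate rose, so the adjustment moved the piano string further from 832.6 Hz — it was already below the reference.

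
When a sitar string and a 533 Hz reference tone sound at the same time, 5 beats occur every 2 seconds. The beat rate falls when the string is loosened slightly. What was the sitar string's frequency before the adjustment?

535.5 Hz

Beat frequency = 5/2 = 2.5 Hz.
|f − 533| = 2.5, so the sitar string was at either 530.5 Hz or 535.5 Hz.
Reducing tension lowers a string's frequency; the adjustment lowers the sitar string's frequency.
The beat rate fell, so the adjustment moved the sitar string toward 533 Hz — it must have started above the reference.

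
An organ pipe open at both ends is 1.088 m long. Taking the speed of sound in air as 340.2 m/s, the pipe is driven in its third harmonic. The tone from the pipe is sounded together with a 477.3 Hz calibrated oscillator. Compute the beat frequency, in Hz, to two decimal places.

Open pipe: f_n = n·v/(2L) = 3·340.2/(2·1.088) = 469.0257 Hz.
f_beat = |469.0257 − 477.3| = 8.27 Hz.

8.27 Hz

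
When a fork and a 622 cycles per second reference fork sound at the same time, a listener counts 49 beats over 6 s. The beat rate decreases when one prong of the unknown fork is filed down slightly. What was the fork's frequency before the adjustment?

Beat frequency = 49/6 = 8.1667 Hz.
|f − 622| = 8.1667, so the fork was at either 613.8333 Hz or 630.1667 Hz.
Filing a prong removes mass and raises the fork's frequency; the adjustment raises the fork's frequency.
The beat rate fell, so the adjustment moved the fork toward 622 Hz — it must have started below the reference.

613.8333 Hz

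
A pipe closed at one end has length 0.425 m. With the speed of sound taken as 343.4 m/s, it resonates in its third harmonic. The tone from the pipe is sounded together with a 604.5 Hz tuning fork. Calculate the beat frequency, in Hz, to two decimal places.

Closed pipe (odd harmonics): f_n = n·v/(4L) = 3·343.4/(4·0.425) = 606.0000 Hz.
f_beat = |606.0000 − 604.5| = 1.50 Hz.

1.50 Hz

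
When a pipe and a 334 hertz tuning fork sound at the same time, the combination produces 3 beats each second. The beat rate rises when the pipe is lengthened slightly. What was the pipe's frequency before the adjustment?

|f − 334| = 3, so the pipe was at either 331 Hz or 337 Hz.
A longer pipe has a lower fundamental; the adjustment lowers the pipe's frequency.
The beat rate rose, so the adjustment moved the pipe further from 334 Hz — it was already below the reference.

331 Hz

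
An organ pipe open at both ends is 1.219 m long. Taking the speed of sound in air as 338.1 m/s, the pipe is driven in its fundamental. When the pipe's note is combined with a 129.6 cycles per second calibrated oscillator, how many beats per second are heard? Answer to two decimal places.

Open pipe: f_n = n·v/(2L) = 1·338.1/(2·1.219) = 138.6792 Hz.
f_beat = |138.6792 − 129.6| = 9.08 Hz.

9.08 Hz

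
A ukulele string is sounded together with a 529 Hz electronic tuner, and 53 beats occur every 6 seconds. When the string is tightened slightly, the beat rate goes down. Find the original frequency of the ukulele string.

520.1667 Hz

Beat frequency = 53/6 = 8.8333 Hz.
|f − 529| = 8.8333, so the ukulele string was at either 520.1667 Hz or 537.8333 Hz.
Increasing tension raises a string's frequency; the adjustment raises the ukulele string's frequency.
The beat rate fell, so the adjustment moved the ukulele string toward 529 Hz — it must have started below the reference.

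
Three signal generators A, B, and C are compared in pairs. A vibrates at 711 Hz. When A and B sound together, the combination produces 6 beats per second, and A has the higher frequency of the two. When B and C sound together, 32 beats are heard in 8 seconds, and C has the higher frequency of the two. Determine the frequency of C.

B is below A, so f_B = 711 − 6 = 705 Hz.
B–C: Beat frequency = 32/8 = 4 Hz.
C is above B, so f_C = 705 + 4 = 709 Hz.

709 Hz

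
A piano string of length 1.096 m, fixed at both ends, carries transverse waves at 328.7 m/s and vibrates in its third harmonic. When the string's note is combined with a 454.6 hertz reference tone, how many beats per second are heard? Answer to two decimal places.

4.74 Hz

For a string fixed at both ends, f_n = n·v/(2L) = 3·328.7/(2·1.096) = 449.8631 Hz.
f_beat = |449.8631 − 454.6| = 4.74 Hz.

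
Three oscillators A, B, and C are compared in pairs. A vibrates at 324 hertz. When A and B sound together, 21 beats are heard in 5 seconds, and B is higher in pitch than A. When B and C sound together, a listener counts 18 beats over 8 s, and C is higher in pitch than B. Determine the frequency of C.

A–B: Beat frequency = 21/5 = 4.2 Hz.
B is above A, so f_B = 324 + 4.2 = 328.2 Hz.
B–C: Beat frequency = 18/8 = 2.25 Hz.
C is above B, so f_C = 328.2 + 2.25 = 330.45 Hz.

330.45 Hz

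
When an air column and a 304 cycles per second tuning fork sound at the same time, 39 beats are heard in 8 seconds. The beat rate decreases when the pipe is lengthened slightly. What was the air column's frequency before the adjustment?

Beat frequency = 39/8 = 4.875 Hz.
|f − 304| = 4.875, so the air column was at either 299.125 Hz or 308.875 Hz.
A longer pipe has a lower fundamental; the adjustment lowers the air column's frequency.
The beat rate fell, so the adjustment moved the air column toward 304 Hz — it must have started above the reference.

308.875 Hz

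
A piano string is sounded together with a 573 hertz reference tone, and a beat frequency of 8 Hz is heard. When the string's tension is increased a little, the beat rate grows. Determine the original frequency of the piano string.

581 Hz

|f − 573| = 8, so the piano string was at either 565 Hz or 581 Hz.
Higher tension means higher frequency; the adjustment raises the piano string's frequency.
The beat rate rose, so the adjustment moved the piano string further from 573 Hz — it was already above the reference.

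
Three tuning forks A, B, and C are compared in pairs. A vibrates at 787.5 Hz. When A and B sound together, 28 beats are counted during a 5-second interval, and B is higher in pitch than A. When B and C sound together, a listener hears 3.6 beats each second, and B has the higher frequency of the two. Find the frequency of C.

A–B: Beat frequency = 28/5 = 5.6 Hz.
B is above A, so f_B = 787.5 + 5.6 = 793.1 Hz.
C is below B, so f_C = 793.1 − 3.6 = 789.5 Hz.

789.5 Hz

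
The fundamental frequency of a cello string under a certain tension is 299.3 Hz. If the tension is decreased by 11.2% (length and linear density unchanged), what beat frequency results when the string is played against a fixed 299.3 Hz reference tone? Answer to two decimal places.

For a string, f ∝ √T, so the new frequency is 299.3·√0.888 = 282.0416 Hz.
f_beat = |282.0416 − 299.3| = 17.26 Hz.

17.26 Hz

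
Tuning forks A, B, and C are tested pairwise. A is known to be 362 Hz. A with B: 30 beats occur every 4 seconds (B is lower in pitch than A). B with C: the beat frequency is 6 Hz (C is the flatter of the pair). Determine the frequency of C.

A–B: Beat frequency = 30/4 = 7.5 Hz.
B is below A, so f_B = 362 − 7.5 = 354.5 Hz.
C is below B, so f_C = 354.5 − 6 = 348.5 Hz.

348.5 Hz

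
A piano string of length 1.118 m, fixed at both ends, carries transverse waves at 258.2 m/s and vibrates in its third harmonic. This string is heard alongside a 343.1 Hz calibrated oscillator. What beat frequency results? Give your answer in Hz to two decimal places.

For a string fixed at both ends, f_n = n·v/(2L) = 3·258.2/(2·1.118) = 346.4222 Hz.
f_beat = |346.4222 − 343.1| = 3.32 Hz.

3.32 Hz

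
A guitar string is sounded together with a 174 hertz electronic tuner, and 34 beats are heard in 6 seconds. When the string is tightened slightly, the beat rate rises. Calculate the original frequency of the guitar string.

179.6667 Hz

Beat frequency = 34/6 = 5.6667 Hz.
|f − 174| = 5.6667, so the guitar string was at either 168.3333 Hz or 179.6667 Hz.
Increasing tension raises a string's frequency; the adjustment raises the guitar string's frequency.
The beat rate rose, so the adjustment moved the guitar string further from 174 Hz — it was already above the reference.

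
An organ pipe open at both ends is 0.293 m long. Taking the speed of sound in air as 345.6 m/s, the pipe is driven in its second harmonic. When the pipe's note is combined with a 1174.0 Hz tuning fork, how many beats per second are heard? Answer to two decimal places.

Open pipe: f_n = n·v/(2L) = 2·345.6/(2·0.293) = 1179.5222 Hz.
f_beat = |1179.5222 − 1174.0| = 5.52 Hz.

5.52 Hz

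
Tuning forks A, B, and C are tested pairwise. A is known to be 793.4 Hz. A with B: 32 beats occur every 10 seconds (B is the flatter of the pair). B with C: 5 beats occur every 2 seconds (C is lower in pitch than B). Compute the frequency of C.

A–B: Beat frequency = 32/10 = 3.2 Hz.
B is below A, so f_B = 793.4 − 3.2 = 790.2 Hz.
B–C: Beat frequency = 5/2 = 2.5 Hz.
C is below B, so f_C = 790.2 − 2.5 = 787.7 Hz.

787.7 Hz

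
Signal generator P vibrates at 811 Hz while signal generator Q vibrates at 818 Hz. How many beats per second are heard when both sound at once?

Beats arise from superposition of two nearby frequencies; the beat rate is |f₁ − f₂|.
|811 − 818| = 7 Hz.

7 Hz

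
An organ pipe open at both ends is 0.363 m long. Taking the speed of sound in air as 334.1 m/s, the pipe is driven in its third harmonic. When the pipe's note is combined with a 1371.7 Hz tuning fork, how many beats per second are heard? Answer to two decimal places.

8.88 Hz

Open pipe: f_n = n·v/(2L) = 3·334.1/(2·0.363) = 1380.5785 Hz.
f_beat = |1380.5785 − 1371.7| = 8.88 Hz.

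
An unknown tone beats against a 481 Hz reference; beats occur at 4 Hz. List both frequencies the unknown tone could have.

|f − 481| = 4, so f = 481 ± 4.

477 Hz or 485 Hz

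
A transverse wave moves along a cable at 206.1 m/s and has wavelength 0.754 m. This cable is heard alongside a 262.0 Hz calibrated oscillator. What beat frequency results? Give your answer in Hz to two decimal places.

11.34 Hz

Source frequency f = v/λ = 206.1/0.754 = 273.3422 Hz.
f_beat = |273.3422 − 262.0| = 11.34 Hz.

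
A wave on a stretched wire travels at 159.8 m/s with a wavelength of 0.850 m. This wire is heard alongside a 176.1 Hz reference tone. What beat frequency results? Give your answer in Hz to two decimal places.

11.90 Hz

Source frequency f = v/λ = 159.8/0.850 = 188.0000 Hz.
f_beat = |188.0000 − 176.1| = 11.90 Hz.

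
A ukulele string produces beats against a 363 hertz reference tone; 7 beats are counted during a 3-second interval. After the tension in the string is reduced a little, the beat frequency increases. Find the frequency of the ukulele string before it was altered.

360.6667 Hz

Beat frequency = 7/3 = 2.3333 Hz.
|f − 363| = 2.3333, so the ukulele string was at either 360.6667 Hz or 365.3333 Hz.
Lower tension means lower frequency; the adjustment lowers the ukulele string's frequency.
The beat rate rose, so the adjustment moved the ukulele string further from 363 Hz — it was already below the reference.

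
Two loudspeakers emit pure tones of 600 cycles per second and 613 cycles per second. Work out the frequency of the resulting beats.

The beat frequency equals the magnitude of the frequency difference.
|600 − 613| = 13 Hz.

13 Hz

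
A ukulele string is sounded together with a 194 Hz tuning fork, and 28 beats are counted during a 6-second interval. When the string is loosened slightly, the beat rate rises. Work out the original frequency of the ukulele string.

189.3333 Hz

Beat frequency = 28/6 = 4.6667 Hz.
|f − 194| = 4.6667, so the ukulele string was at either 189.3333 Hz or 198.6667 Hz.
Reducing tension lowers a string's frequency; the adjustment lowers the ukulele string's frequency.
The beat rate rose, so the adjustment moved the ukulele string further from 194 Hz — it was already below the reference.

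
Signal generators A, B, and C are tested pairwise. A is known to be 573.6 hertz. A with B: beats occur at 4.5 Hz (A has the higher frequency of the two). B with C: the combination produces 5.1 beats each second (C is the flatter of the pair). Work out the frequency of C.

B is below A, so f_B = 573.6 − 4.5 = 569.1 Hz.
C is below B, so f_C = 569.1 − 5.1 = 564 Hz.

564 Hz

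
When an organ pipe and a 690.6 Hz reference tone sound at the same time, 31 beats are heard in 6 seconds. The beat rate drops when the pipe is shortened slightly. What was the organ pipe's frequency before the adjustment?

Beat frequency = 31/6 = 5.1667 Hz.
|f − 690.6| = 5.1667, so the organ pipe was at either 685.4333 Hz or 695.7667 Hz.
A shorter pipe has a higher fundamental; the adjustment raises the organ pipe's frequency.
The beat rate fell, so the adjustment moved the organ pipe toward 690.6 Hz — it must have started below the reference.

685.4333 Hz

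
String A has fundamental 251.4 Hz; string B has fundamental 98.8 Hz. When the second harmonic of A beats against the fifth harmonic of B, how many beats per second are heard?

8.8 Hz

Second harmonic of the first: 2·251.4 = 502.8 Hz.
Fifth harmonic of the second: 5·98.8 = 494.0 Hz.
f_beat = |502.8 − 494.0| = 8.8 Hz.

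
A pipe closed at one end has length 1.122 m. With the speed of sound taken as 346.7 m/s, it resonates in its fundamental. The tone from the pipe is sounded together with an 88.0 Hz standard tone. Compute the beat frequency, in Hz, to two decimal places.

10.75 Hz

Closed pipe (odd harmonics): f_n = n·v/(4L) = 1·346.7/(4·1.122) = 77.2504 Hz.
f_beat = |77.2504 − 88.0| = 10.75 Hz.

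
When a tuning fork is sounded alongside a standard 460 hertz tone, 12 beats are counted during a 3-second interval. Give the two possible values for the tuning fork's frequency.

Beat frequency = 12/3 = 4 Hz.
|f − 460| = 4, so f = 460 ± 4.

456 Hz or 464 Hz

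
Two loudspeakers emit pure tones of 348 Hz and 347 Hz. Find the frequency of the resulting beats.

Beats arise from superposition of two nearby frequencies; the beat rate is |f₁ − f₂|.
|348 − 347| = 1 Hz.

1 Hz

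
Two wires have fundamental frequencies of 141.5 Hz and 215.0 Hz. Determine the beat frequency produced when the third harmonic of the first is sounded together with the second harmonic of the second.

5.5 Hz

Third harmonic of the first: 3·141.5 = 424.5 Hz.
Second harmonic of the second: 2·215.0 = 430.0 Hz.
f_beat = |424.5 − 430.0| = 5.5 Hz.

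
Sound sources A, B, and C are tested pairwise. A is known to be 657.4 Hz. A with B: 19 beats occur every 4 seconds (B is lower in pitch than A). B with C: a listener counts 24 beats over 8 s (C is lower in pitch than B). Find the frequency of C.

649.65 Hz

A–B: Beat frequency = 19/4 = 4.75 Hz.
B is below A, so f_B = 657.4 − 4.75 = 652.65 Hz.
B–C: Beat frequency = 24/8 = 3 Hz.
C is below B, so f_C = 652.65 − 3 = 649.65 Hz.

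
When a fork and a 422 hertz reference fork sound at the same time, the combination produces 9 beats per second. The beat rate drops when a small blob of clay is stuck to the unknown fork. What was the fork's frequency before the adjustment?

|f − 422| = 9, so the fork was at either 413 Hz or 431 Hz.
Adding mass to a fork lowers its frequency; the adjustment lowers the fork's frequency.
The beat rate fell, so the adjustment moved the fork toward 422 Hz — it must have started above the reference.

431 Hz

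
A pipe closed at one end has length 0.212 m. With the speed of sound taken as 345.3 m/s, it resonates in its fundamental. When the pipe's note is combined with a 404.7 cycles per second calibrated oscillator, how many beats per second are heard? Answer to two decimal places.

Closed pipe (odd harmonics): f_n = n·v/(4L) = 1·345.3/(4·0.212) = 407.1934 Hz.
f_beat = |407.1934 − 404.7| = 2.49 Hz.

2.49 Hz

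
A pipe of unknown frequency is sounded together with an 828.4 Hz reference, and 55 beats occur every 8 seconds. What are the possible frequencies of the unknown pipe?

Beat frequency = 55/8 = 6.875 Hz.
|f − 828.4| = 6.875, so f = 828.4 ± 6.875.

821.525 Hz or 835.275 Hz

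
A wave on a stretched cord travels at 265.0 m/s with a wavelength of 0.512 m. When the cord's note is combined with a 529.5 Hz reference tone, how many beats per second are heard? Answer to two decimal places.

Source frequency f = v/λ = 265.0/0.512 = 517.5781 Hz.
f_beat = |517.5781 − 529.5| = 11.92 Hz.

11.92 Hz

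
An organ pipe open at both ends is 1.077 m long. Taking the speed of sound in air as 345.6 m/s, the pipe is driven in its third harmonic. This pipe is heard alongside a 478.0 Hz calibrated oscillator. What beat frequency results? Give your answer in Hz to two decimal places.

3.34 Hz

Open pipe: f_n = n·v/(2L) = 3·345.6/(2·1.077) = 481.3370 Hz.
f_beat = |481.3370 − 478.0| = 3.34 Hz.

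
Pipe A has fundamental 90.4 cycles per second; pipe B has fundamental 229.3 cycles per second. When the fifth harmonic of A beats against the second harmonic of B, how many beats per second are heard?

Fifth harmonic of the first: 5·90.4 = 452.0 Hz.
Second harmonic of the second: 2·229.3 = 458.6 Hz.
f_beat = |452.0 − 458.6| = 6.6 Hz.

6.6 Hz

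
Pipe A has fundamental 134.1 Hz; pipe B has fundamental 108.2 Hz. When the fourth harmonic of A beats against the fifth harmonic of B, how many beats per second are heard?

Fourth harmonic of the first: 4·134.1 = 536.4 Hz.
Fifth harmonic of the second: 5·108.2 = 541.0 Hz.
f_beat = |536.4 − 541.0| = 4.6 Hz.

4.6 Hz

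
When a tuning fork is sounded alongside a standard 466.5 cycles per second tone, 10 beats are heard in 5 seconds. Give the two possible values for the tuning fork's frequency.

Beat frequency = 10/5 = 2 Hz.
|f − 466.5| = 2, so f = 466.5 ± 2.

464.5 Hz or 468.5 Hz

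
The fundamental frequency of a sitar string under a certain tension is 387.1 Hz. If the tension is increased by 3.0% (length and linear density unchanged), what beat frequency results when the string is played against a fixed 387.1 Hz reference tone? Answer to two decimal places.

5.76 Hz

For a string, f ∝ √T, so the new frequency is 387.1·√1.030 = 392.8636 Hz.
f_beat = |392.8636 − 387.1| = 5.76 Hz.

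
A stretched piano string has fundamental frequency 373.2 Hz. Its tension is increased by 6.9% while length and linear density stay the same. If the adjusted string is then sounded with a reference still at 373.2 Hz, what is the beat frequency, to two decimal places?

12.66 Hz

For a string, f ∝ √T, so the new frequency is 373.2·√1.069 = 385.8606 Hz.
f_beat = |385.8606 − 373.2| = 12.66 Hz.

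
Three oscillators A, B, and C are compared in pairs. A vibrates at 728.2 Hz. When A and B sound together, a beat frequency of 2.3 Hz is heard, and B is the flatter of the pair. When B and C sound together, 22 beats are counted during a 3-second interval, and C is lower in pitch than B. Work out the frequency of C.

B is below A, so f_B = 728.2 − 2.3 = 725.9 Hz.
B–C: Beat frequency = 22/3 = 7.3333 Hz.
C is below B, so f_C = 725.9 − 7.3333 = 718.5667 Hz.

718.5667 Hz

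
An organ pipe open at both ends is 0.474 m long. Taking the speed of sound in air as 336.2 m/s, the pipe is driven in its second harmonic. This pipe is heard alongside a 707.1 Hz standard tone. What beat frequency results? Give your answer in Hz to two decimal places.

Open pipe: f_n = n·v/(2L) = 2·336.2/(2·0.474) = 709.2827 Hz.
f_beat = |709.2827 − 707.1| = 2.18 Hz.

2.18 Hz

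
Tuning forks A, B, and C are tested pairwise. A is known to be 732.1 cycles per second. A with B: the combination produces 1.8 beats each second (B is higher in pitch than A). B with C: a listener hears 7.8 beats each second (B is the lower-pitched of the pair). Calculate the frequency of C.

B is above A, so f_B = 732.1 + 1.8 = 733.9 Hz.
C is above B, so f_C = 733.9 + 7.8 = 741.7 Hz.

741.7 Hz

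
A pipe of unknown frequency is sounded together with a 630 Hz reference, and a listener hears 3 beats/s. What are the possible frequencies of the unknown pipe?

|f − 630| = 3, so f = 630 ± 3.

627 Hz or 633 Hz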